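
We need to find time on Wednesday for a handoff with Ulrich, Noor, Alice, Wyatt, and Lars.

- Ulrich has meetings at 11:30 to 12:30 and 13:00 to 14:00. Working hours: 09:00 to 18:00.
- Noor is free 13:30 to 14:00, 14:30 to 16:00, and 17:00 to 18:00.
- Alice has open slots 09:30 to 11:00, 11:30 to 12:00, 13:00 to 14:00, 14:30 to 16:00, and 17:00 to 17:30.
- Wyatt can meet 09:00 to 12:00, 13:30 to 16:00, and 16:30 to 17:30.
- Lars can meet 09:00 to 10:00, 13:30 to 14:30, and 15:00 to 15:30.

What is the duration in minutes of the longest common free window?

Ulrich free within 09:00–18:00: 09:00–11:30, 12:30–13:00, 14:00–18:00.
Ulrich ∩ Noor: 14:30–16:00, 17:00–18:00.
Ulrich ∩ Noor ∩ Alice: 14:30–16:00, 17:00–17:30.
Ulrich ∩ Noor ∩ Alice ∩ Wyatt: 14:30–16:00, 17:00–17:30.
Ulrich ∩ Noor ∩ Alice ∩ Wyatt ∩ Lars: 15:00–15:30.
Single common window of 30 minutes.

30 minutes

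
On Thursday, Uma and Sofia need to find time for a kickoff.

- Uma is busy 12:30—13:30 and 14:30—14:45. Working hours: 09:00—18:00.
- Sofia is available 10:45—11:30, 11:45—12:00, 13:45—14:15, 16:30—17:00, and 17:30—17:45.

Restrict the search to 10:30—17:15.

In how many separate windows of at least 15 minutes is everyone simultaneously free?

4

Uma free within 09:00–18:00: 09:00–12:30, 13:30–14:30, 14:45–18:00.
Uma ∩ Sofia: 10:45–11:30, 11:45–12:00, 13:45–14:15, 16:30–17:00, 17:30–17:45.
Restricted to 10:30–17:15: 10:45–11:30, 11:45–12:00, 13:45–14:15, 16:30–17:00.
Windows ≥ 15 min: 10:45–11:30, 11:45–12:00, 13:45–14:15, 16:30–17:00.
That's 4 windows.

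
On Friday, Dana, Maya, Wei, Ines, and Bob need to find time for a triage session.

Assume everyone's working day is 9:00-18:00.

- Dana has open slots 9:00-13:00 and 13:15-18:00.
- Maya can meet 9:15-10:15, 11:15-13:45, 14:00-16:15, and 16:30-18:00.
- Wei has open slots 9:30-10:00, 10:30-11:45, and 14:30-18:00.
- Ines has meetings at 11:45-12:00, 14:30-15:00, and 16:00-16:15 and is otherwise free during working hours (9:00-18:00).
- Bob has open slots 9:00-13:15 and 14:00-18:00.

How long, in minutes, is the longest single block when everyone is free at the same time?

90 minutes

Ines free within 09:00–18:00: 09:00–11:45, 12:00–14:30, 15:00–16:00, 16:15–18:00.
Dana ∩ Maya: 09:15–10:15, 11:15–13:00, 13:15–13:45, 14:00–16:15, 16:30–18:00.
Dana ∩ Maya ∩ Wei: 09:30–10:00, 11:15–11:45, 14:30–16:15, 16:30–18:00.
Dana ∩ Maya ∩ Wei ∩ Ines: 09:30–10:00, 11:15–11:45, 15:00–16:00, 16:30–18:00.
Dana ∩ Maya ∩ Wei ∩ Ines ∩ Bob: 09:30–10:00, 11:15–11:45, 15:00–16:00, 16:30–18:00.
Common window lengths: 30, 30, 60, 90 min; longest is 90.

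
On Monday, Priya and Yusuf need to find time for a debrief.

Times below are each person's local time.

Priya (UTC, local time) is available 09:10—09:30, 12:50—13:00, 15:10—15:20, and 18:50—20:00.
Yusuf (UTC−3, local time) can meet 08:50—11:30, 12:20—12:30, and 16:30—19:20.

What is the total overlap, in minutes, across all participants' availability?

40 minutes

Priya → UTC: 09:10–09:30, 12:50–13:00, 15:10–15:20, 18:50–20:00.
Yusuf → UTC: 11:50–14:30, 15:20–15:30, 19:30–22:20.
Priya ∩ Yusuf: 12:50–13:00, 19:30–20:00.
Total common minutes: 10 + 30 = 40.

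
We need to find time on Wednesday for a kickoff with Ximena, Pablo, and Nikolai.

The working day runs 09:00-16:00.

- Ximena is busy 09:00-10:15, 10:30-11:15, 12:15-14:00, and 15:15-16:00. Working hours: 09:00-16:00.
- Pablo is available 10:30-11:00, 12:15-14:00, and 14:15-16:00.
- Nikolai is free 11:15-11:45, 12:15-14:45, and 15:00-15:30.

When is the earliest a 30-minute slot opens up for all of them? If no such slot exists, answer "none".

Ximena free within 09:00–16:00: 10:15–10:30, 11:15–12:15, 14:00–15:15.
Ximena ∩ Pablo: 14:15–15:15.
Ximena ∩ Pablo ∩ Nikolai: 14:15–14:45, 15:00–15:15.
Windows ≥ 30 min: 14:15–14:45.
Earliest such window starts at 14:15.

14:15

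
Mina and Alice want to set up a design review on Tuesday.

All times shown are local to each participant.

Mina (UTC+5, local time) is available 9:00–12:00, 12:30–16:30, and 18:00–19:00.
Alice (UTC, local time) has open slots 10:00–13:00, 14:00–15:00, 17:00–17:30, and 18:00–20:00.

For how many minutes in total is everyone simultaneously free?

90 minutes

Mina → UTC: 04:00–07:00, 07:30–11:30, 13:00–14:00.
Alice → UTC: 10:00–13:00, 14:00–15:00, 17:00–17:30, 18:00–20:00.
Mina ∩ Alice: 10:00–11:30.
Total common minutes: 90.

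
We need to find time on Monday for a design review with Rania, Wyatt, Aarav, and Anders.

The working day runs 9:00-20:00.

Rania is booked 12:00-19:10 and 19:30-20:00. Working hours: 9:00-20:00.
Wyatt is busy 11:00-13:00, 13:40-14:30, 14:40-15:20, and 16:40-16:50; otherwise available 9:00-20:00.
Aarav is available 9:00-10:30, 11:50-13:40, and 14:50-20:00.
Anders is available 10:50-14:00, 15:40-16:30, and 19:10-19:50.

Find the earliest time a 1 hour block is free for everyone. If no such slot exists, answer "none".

none

Rania free within 09:00–20:00: 09:00–12:00, 19:10–19:30.
Wyatt free within 09:00–20:00: 09:00–11:00, 13:00–13:40, 14:30–14:40, 15:20–16:40, 16:50–20:00.
Rania ∩ Wyatt: 09:00–11:00, 19:10–19:30.
Rania ∩ Wyatt ∩ Aarav: 09:00–10:30, 19:10–19:30.
Rania ∩ Wyatt ∩ Aarav ∩ Anders: 19:10–19:30.
Windows ≥ 60 min: (none).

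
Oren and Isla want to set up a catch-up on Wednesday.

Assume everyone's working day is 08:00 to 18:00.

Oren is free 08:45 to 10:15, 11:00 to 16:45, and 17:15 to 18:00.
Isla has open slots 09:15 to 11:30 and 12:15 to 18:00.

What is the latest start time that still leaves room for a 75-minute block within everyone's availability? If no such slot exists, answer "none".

15:30

Oren ∩ Isla: 09:15–10:15, 11:00–11:30, 12:15–16:45, 17:15–18:00.
Windows ≥ 75 min: 12:15–16:45.
Latest start in the last window 12:15–16:45 is 16:45 − 75 min = 15:30.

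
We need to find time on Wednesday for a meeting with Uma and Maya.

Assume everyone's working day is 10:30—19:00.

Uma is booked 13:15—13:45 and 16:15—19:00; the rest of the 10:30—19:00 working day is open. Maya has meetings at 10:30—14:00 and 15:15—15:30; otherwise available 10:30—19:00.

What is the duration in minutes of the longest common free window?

75 minutes

Uma free within 10:30–19:00: 10:30–13:15, 13:45–16:15.
Maya free within 10:30–19:00: 14:00–15:15, 15:30–19:00.
Uma ∩ Maya: 14:00–15:15, 15:30–16:15.
Common window lengths: 75, 45 min; longest is 75.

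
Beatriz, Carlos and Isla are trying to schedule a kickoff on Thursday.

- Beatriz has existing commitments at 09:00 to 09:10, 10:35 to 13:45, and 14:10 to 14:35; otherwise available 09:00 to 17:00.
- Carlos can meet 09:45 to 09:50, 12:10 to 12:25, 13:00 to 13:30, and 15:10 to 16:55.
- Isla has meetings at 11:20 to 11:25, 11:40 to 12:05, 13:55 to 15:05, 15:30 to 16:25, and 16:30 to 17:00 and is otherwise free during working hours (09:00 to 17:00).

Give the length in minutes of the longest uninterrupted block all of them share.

20 minutes

Beatriz free within 09:00–17:00: 09:10–10:35, 13:45–14:10, 14:35–17:00.
Isla free within 09:00–17:00: 09:00–11:20, 11:25–11:40, 12:05–13:55, 15:05–15:30, 16:25–16:30.
Beatriz ∩ Carlos: 09:45–09:50, 15:10–16:55.
Beatriz ∩ Carlos ∩ Isla: 09:45–09:50, 15:10–15:30, 16:25–16:30.
Common window lengths: 5, 20, 5 min; longest is 20.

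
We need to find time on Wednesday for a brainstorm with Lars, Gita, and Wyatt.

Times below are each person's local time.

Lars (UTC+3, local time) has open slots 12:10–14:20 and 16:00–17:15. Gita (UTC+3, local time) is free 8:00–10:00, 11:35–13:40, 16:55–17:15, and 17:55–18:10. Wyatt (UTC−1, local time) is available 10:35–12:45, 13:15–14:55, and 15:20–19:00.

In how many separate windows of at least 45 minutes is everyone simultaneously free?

Lars → UTC: 09:10–11:20, 13:00–14:15.
Gita → UTC: 05:00–07:00, 08:35–10:40, 13:55–14:15, 14:55–15:10.
Wyatt → UTC: 11:35–13:45, 14:15–15:55, 16:20–20:00.
Lars ∩ Gita: 09:10–10:40, 13:55–14:15.
Lars ∩ Gita ∩ Wyatt: (none).
Windows ≥ 45 min: (none).
That's 0 windows.

0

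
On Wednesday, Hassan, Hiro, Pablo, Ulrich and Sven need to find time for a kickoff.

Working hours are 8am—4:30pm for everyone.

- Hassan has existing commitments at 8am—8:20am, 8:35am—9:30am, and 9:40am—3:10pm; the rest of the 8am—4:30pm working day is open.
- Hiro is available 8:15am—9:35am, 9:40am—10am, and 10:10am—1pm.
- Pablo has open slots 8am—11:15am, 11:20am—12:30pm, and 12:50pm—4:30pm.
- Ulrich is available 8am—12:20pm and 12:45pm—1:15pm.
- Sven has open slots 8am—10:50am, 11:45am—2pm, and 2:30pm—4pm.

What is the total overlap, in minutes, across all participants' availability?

20 minutes

Hassan free within 08:00–16:30: 08:20–08:35, 09:30–09:40, 15:10–16:30.
Hassan ∩ Hiro: 08:20–08:35, 09:30–09:35.
Hassan ∩ Hiro ∩ Pablo: 08:20–08:35, 09:30–09:35.
Hassan ∩ Hiro ∩ Pablo ∩ Ulrich: 08:20–08:35, 09:30–09:35.
Hassan ∩ Hiro ∩ Pablo ∩ Ulrich ∩ Sven: 08:20–08:35, 09:30–09:35.
Total common minutes: 15 + 5 = 20.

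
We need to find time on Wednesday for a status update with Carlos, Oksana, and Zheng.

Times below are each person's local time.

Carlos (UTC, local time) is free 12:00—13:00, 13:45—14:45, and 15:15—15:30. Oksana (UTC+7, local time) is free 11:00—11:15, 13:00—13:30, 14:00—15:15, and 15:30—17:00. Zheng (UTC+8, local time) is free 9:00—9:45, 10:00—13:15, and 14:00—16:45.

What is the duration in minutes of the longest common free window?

0 minutes

Carlos → UTC: 12:00–13:00, 13:45–14:45, 15:15–15:30.
Oksana → UTC: 04:00–04:15, 06:00–06:30, 07:00–08:15, 08:30–10:00.
Zheng → UTC: 01:00–01:45, 02:00–05:15, 06:00–08:45.
Carlos ∩ Oksana: (none).
Carlos ∩ Oksana ∩ Zheng: (none).
No common window.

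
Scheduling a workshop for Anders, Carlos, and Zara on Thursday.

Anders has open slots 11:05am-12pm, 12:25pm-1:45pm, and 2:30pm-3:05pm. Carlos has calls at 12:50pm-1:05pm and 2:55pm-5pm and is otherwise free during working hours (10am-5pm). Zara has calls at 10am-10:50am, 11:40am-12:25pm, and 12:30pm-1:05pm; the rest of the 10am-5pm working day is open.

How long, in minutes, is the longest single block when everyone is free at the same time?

Carlos free within 10:00–17:00: 10:00–12:50, 13:05–14:55.
Zara free within 10:00–17:00: 10:50–11:40, 12:25–12:30, 13:05–17:00.
Anders ∩ Carlos: 11:05–12:00, 12:25–12:50, 13:05–13:45, 14:30–14:55.
Anders ∩ Carlos ∩ Zara: 11:05–11:40, 12:25–12:30, 13:05–13:45, 14:30–14:55.
Common window lengths: 35, 5, 40, 25 min; longest is 40.

40 minutes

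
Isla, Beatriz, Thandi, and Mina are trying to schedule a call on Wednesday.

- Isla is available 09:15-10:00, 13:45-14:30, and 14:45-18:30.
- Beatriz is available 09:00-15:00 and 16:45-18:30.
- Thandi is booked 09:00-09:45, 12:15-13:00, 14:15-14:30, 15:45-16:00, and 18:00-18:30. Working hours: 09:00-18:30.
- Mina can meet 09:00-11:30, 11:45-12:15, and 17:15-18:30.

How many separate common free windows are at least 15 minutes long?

Thandi free within 09:00–18:30: 09:45–12:15, 13:00–14:15, 14:30–15:45, 16:00–18:00.
Isla ∩ Beatriz: 09:15–10:00, 13:45–14:30, 14:45–15:00, 16:45–18:30.
Isla ∩ Beatriz ∩ Thandi: 09:45–10:00, 13:45–14:15, 14:45–15:00, 16:45–18:00.
Isla ∩ Beatriz ∩ Thandi ∩ Mina: 09:45–10:00, 17:15–18:00.
Windows ≥ 15 min: 09:45–10:00, 17:15–18:00.
That's 2 windows.

2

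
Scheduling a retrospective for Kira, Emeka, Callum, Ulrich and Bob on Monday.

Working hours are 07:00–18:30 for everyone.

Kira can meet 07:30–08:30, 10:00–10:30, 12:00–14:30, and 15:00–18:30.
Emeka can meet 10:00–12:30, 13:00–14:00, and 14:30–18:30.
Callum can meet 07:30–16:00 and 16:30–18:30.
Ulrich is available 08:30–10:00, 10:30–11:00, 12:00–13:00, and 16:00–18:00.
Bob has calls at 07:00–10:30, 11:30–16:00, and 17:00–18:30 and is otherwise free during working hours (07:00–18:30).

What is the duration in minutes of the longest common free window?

Bob free within 07:00–18:30: 10:30–11:30, 16:00–17:00.
Kira ∩ Emeka: 10:00–10:30, 12:00–12:30, 13:00–14:00, 15:00–18:30.
Kira ∩ Emeka ∩ Callum: 10:00–10:30, 12:00–12:30, 13:00–14:00, 15:00–16:00, 16:30–18:30.
Kira ∩ Emeka ∩ Callum ∩ Ulrich: 12:00–12:30, 16:30–18:00.
Kira ∩ Emeka ∩ Callum ∩ Ulrich ∩ Bob: 16:30–17:00.
Single common window of 30 minutes.

30 minutes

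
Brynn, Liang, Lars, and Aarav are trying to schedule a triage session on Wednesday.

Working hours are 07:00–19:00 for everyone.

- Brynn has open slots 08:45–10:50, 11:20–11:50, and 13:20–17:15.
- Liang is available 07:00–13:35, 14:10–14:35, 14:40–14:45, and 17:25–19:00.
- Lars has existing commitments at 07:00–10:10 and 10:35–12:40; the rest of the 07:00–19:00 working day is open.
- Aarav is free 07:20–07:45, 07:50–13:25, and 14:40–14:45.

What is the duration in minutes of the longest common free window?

Lars free within 07:00–19:00: 10:10–10:35, 12:40–19:00.
Brynn ∩ Liang: 08:45–10:50, 11:20–11:50, 13:20–13:35, 14:10–14:35, 14:40–14:45.
Brynn ∩ Liang ∩ Lars: 10:10–10:35, 13:20–13:35, 14:10–14:35, 14:40–14:45.
Brynn ∩ Liang ∩ Lars ∩ Aarav: 10:10–10:35, 13:20–13:25, 14:40–14:45.
Common window lengths: 25, 5, 5 min; longest is 25.

25 minutes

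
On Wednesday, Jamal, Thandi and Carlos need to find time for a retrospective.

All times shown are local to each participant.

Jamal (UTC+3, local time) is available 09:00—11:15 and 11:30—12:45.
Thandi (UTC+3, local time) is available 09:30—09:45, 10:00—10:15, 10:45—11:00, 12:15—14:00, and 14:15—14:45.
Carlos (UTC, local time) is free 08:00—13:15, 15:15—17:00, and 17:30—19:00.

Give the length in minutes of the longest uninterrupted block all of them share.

30 minutes

Jamal → UTC: 06:00–08:15, 08:30–09:45.
Thandi → UTC: 06:30–06:45, 07:00–07:15, 07:45–08:00, 09:15–11:00, 11:15–11:45.
Carlos → UTC: 08:00–13:15, 15:15–17:00, 17:30–19:00.
Jamal ∩ Thandi: 06:30–06:45, 07:00–07:15, 07:45–08:00, 09:15–09:45.
Jamal ∩ Thandi ∩ Carlos: 09:15–09:45.
Single common window of 30 minutes.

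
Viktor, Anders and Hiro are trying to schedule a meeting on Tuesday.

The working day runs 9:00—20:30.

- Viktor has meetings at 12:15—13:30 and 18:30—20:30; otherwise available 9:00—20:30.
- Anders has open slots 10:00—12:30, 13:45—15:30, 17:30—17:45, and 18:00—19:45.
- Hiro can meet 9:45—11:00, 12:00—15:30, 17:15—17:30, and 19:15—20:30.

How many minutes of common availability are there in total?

180 minutes

Viktor free within 09:00–20:30: 09:00–12:15, 13:30–18:30.
Viktor ∩ Anders: 10:00–12:15, 13:45–15:30, 17:30–17:45, 18:00–18:30.
Viktor ∩ Anders ∩ Hiro: 10:00–11:00, 12:00–12:15, 13:45–15:30.
Total common minutes: 60 + 15 + 105 = 180.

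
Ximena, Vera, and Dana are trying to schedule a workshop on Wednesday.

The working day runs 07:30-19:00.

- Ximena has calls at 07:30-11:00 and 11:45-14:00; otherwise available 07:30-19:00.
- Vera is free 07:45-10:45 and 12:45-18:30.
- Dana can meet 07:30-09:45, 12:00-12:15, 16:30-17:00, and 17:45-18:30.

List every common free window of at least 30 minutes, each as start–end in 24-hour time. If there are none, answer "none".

Ximena free within 07:30–19:00: 11:00–11:45, 14:00–19:00.
Ximena ∩ Vera: 14:00–18:30.
Ximena ∩ Vera ∩ Dana: 16:30–17:00, 17:45–18:30.
Windows ≥ 30 min: 16:30–17:00, 17:45–18:30.

16:30–17:00, 17:45–18:30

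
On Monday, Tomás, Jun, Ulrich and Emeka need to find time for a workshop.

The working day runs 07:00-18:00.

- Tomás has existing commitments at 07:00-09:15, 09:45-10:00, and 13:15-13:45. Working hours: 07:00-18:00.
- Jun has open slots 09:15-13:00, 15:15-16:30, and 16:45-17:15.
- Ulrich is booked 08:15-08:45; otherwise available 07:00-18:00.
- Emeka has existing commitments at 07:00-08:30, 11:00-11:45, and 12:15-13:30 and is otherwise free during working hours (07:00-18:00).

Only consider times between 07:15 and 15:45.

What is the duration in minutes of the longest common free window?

60 minutes

Tomás free within 07:00–18:00: 09:15–09:45, 10:00–13:15, 13:45–18:00.
Ulrich free within 07:00–18:00: 07:00–08:15, 08:45–18:00.
Emeka free within 07:00–18:00: 08:30–11:00, 11:45–12:15, 13:30–18:00.
Tomás ∩ Jun: 09:15–09:45, 10:00–13:00, 15:15–16:30, 16:45–17:15.
Tomás ∩ Jun ∩ Ulrich: 09:15–09:45, 10:00–13:00, 15:15–16:30, 16:45–17:15.
Tomás ∩ Jun ∩ Ulrich ∩ Emeka: 09:15–09:45, 10:00–11:00, 11:45–12:15, 15:15–16:30, 16:45–17:15.
Restricted to 07:15–15:45: 09:15–09:45, 10:00–11:00, 11:45–12:15, 15:15–15:45.
Common window lengths: 30, 60, 30, 30 min; longest is 60.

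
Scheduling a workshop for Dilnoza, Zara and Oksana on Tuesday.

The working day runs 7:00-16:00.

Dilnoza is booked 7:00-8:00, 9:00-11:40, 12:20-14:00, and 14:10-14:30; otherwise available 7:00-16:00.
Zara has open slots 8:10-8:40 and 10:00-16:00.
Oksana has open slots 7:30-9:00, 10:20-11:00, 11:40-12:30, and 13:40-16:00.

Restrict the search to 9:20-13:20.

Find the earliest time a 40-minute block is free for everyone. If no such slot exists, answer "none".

11:40

Dilnoza free within 07:00–16:00: 08:00–09:00, 11:40–12:20, 14:00–14:10, 14:30–16:00.
Dilnoza ∩ Zara: 08:10–08:40, 11:40–12:20, 14:00–14:10, 14:30–16:00.
Dilnoza ∩ Zara ∩ Oksana: 08:10–08:40, 11:40–12:20, 14:00–14:10, 14:30–16:00.
Restricted to 09:20–13:20: 11:40–12:20.
Windows ≥ 40 min: 11:40–12:20.
Earliest such window starts at 11:40.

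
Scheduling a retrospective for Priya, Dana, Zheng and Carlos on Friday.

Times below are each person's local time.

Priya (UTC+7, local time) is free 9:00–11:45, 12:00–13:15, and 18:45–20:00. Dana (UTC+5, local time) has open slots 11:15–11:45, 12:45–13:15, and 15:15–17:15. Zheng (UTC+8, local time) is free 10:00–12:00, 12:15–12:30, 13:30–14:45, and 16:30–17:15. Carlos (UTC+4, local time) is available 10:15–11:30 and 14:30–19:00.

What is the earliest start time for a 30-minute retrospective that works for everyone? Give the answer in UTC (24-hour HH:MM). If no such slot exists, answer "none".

none

Priya → UTC: 02:00–04:45, 05:00–06:15, 11:45–13:00.
Dana → UTC: 06:15–06:45, 07:45–08:15, 10:15–12:15.
Zheng → UTC: 02:00–04:00, 04:15–04:30, 05:30–06:45, 08:30–09:15.
Carlos → UTC: 06:15–07:30, 10:30–15:00.
Priya ∩ Dana: 11:45–12:15.
Priya ∩ Dana ∩ Zheng: (none).
Priya ∩ Dana ∩ Zheng ∩ Carlos: (none).
Windows ≥ 30 min: (none).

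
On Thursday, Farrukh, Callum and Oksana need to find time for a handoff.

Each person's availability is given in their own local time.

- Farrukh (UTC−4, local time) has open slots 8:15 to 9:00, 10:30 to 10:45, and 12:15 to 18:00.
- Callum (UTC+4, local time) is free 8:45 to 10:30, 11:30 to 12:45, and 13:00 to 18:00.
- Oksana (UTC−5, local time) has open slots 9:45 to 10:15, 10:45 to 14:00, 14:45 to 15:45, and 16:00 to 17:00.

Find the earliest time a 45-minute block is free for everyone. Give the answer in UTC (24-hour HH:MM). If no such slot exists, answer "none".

Farrukh → UTC: 12:15–13:00, 14:30–14:45, 16:15–22:00.
Callum → UTC: 04:45–06:30, 07:30–08:45, 09:00–14:00.
Oksana → UTC: 14:45–15:15, 15:45–19:00, 19:45–20:45, 21:00–22:00.
Farrukh ∩ Callum: 12:15–13:00.
Farrukh ∩ Callum ∩ Oksana: (none).
Windows ≥ 45 min: (none).

none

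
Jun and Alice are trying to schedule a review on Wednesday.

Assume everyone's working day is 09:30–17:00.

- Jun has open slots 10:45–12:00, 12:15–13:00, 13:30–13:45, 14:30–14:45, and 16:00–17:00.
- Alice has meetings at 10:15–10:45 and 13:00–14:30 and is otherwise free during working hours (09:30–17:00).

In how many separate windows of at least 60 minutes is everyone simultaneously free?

2

Alice free within 09:30–17:00: 09:30–10:15, 10:45–13:00, 14:30–17:00.
Jun ∩ Alice: 10:45–12:00, 12:15–13:00, 14:30–14:45, 16:00–17:00.
Windows ≥ 60 min: 10:45–12:00, 16:00–17:00.
That's 2 windows.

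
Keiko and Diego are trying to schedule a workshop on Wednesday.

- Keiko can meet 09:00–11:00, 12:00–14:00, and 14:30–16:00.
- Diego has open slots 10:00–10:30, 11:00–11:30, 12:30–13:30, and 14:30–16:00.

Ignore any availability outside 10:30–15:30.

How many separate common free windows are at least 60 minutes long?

Keiko ∩ Diego: 10:00–10:30, 12:30–13:30, 14:30–16:00.
Restricted to 10:30–15:30: 12:30–13:30, 14:30–15:30.
Windows ≥ 60 min: 12:30–13:30, 14:30–15:30.
That's 2 windows.

2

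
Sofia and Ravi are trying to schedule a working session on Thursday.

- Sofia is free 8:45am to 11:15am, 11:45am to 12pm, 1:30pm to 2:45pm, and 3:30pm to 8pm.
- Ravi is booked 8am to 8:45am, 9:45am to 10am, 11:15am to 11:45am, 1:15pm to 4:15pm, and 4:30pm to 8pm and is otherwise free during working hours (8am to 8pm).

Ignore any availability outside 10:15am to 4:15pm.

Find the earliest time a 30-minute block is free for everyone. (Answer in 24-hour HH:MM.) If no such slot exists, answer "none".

Ravi free within 08:00–20:00: 08:45–09:45, 10:00–11:15, 11:45–13:15, 16:15–16:30.
Sofia ∩ Ravi: 08:45–09:45, 10:00–11:15, 11:45–12:00, 16:15–16:30.
Restricted to 10:15–16:15: 10:15–11:15, 11:45–12:00.
Windows ≥ 30 min: 10:15–11:15.
Earliest such window starts at 10:15.

10:15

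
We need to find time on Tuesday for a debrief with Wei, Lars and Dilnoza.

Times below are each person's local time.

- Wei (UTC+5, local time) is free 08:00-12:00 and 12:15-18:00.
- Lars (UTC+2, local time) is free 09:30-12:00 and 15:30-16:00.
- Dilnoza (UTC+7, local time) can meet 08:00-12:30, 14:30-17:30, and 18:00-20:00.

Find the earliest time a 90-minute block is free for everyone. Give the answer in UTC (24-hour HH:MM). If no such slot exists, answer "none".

07:30

Wei → UTC: 03:00–07:00, 07:15–13:00.
Lars → UTC: 07:30–10:00, 13:30–14:00.
Dilnoza → UTC: 01:00–05:30, 07:30–10:30, 11:00–13:00.
Wei ∩ Lars: 07:30–10:00.
Wei ∩ Lars ∩ Dilnoza: 07:30–10:00.
Windows ≥ 90 min: 07:30–10:00.
Earliest such window starts at 07:30.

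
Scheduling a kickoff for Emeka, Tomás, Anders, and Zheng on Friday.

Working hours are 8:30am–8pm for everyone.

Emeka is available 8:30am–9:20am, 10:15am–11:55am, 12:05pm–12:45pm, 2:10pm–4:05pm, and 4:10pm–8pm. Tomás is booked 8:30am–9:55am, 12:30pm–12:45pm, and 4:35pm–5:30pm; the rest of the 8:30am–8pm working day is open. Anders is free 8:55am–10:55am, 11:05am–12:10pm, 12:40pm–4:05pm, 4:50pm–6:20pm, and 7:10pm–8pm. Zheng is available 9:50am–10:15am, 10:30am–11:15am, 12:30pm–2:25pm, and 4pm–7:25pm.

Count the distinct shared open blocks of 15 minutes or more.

4

Tomás free within 08:30–20:00: 09:55–12:30, 12:45–16:35, 17:30–20:00.
Emeka ∩ Tomás: 10:15–11:55, 12:05–12:30, 14:10–16:05, 16:10–16:35, 17:30–20:00.
Emeka ∩ Tomás ∩ Anders: 10:15–10:55, 11:05–11:55, 12:05–12:10, 14:10–16:05, 17:30–18:20, 19:10–20:00.
Emeka ∩ Tomás ∩ Anders ∩ Zheng: 10:30–10:55, 11:05–11:15, 14:10–14:25, 16:00–16:05, 17:30–18:20, 19:10–19:25.
Windows ≥ 15 min: 10:30–10:55, 14:10–14:25, 17:30–18:20, 19:10–19:25.
That's 4 windows.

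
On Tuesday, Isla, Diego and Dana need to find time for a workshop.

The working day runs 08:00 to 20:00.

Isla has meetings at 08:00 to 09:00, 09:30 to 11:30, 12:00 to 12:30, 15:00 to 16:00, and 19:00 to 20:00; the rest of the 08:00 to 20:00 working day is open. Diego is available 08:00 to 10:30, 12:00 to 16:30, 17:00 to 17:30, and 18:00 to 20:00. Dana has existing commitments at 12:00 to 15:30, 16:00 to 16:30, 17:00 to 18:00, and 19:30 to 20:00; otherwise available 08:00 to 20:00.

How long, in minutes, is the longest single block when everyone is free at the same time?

60 minutes

Isla free within 08:00–20:00: 09:00–09:30, 11:30–12:00, 12:30–15:00, 16:00–19:00.
Dana free within 08:00–20:00: 08:00–12:00, 15:30–16:00, 16:30–17:00, 18:00–19:30.
Isla ∩ Diego: 09:00–09:30, 12:30–15:00, 16:00–16:30, 17:00–17:30, 18:00–19:00.
Isla ∩ Diego ∩ Dana: 09:00–09:30, 18:00–19:00.
Common window lengths: 30, 60 min; longest is 60.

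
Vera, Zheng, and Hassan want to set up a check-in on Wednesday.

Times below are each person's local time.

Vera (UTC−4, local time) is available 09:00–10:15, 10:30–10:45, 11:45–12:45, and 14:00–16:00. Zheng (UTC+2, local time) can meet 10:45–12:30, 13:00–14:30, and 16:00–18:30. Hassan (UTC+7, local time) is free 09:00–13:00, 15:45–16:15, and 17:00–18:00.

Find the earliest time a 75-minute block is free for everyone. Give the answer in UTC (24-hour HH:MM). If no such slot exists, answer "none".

none

Vera → UTC: 13:00–14:15, 14:30–14:45, 15:45–16:45, 18:00–20:00.
Zheng → UTC: 08:45–10:30, 11:00–12:30, 14:00–16:30.
Hassan → UTC: 02:00–06:00, 08:45–09:15, 10:00–11:00.
Vera ∩ Zheng: 14:00–14:15, 14:30–14:45, 15:45–16:30.
Vera ∩ Zheng ∩ Hassan: (none).
Windows ≥ 75 min: (none).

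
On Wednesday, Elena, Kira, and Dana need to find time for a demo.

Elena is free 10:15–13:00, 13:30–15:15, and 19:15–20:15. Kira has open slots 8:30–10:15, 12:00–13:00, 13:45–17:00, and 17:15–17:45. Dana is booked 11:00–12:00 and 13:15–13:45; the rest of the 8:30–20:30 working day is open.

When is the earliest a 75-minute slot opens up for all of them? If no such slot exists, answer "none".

13:45

Dana free within 08:30–20:30: 08:30–11:00, 12:00–13:15, 13:45–20:30.
Elena ∩ Kira: 12:00–13:00, 13:45–15:15.
Elena ∩ Kira ∩ Dana: 12:00–13:00, 13:45–15:15.
Windows ≥ 75 min: 13:45–15:15.
Earliest such window starts at 13:45.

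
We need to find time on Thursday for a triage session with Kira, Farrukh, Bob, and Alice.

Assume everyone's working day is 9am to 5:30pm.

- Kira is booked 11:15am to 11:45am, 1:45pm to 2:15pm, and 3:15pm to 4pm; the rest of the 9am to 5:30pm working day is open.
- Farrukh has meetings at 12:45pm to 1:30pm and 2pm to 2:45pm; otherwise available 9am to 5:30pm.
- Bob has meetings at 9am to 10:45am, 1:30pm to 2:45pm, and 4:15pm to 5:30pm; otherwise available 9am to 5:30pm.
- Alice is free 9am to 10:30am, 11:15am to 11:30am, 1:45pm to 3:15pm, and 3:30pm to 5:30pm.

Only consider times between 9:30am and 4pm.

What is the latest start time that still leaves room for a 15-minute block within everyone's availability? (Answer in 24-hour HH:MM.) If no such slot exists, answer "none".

15:00

Kira free within 09:00–17:30: 09:00–11:15, 11:45–13:45, 14:15–15:15, 16:00–17:30.
Farrukh free within 09:00–17:30: 09:00–12:45, 13:30–14:00, 14:45–17:30.
Bob free within 09:00–17:30: 10:45–13:30, 14:45–16:15.
Kira ∩ Farrukh: 09:00–11:15, 11:45–12:45, 13:30–13:45, 14:45–15:15, 16:00–17:30.
Kira ∩ Farrukh ∩ Bob: 10:45–11:15, 11:45–12:45, 14:45–15:15, 16:00–16:15.
Kira ∩ Farrukh ∩ Bob ∩ Alice: 14:45–15:15, 16:00–16:15.
Restricted to 09:30–16:00: 14:45–15:15.
Windows ≥ 15 min: 14:45–15:15.
Latest start in the last window 14:45–15:15 is 15:15 − 15 min = 15:00.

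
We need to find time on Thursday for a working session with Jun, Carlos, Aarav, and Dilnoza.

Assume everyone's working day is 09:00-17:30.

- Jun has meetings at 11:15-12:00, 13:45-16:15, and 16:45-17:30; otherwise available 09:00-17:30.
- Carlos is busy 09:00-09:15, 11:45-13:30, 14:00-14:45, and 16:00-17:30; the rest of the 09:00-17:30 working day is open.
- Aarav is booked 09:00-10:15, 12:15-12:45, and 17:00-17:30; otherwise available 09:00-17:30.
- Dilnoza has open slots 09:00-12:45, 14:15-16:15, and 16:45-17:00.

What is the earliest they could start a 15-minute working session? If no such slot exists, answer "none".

Jun free within 09:00–17:30: 09:00–11:15, 12:00–13:45, 16:15–16:45.
Carlos free within 09:00–17:30: 09:15–11:45, 13:30–14:00, 14:45–16:00.
Aarav free within 09:00–17:30: 10:15–12:15, 12:45–17:00.
Jun ∩ Carlos: 09:15–11:15, 13:30–13:45.
Jun ∩ Carlos ∩ Aarav: 10:15–11:15, 13:30–13:45.
Jun ∩ Carlos ∩ Aarav ∩ Dilnoza: 10:15–11:15.
Windows ≥ 15 min: 10:15–11:15.
Earliest such window starts at 10:15.

10:15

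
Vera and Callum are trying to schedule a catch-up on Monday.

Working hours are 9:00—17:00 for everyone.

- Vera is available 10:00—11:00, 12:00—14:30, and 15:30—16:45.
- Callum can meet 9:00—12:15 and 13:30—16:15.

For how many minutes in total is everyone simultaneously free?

Vera ∩ Callum: 10:00–11:00, 12:00–12:15, 13:30–14:30, 15:30–16:15.
Total common minutes: 60 + 15 + 60 + 45 = 180.

180 minutes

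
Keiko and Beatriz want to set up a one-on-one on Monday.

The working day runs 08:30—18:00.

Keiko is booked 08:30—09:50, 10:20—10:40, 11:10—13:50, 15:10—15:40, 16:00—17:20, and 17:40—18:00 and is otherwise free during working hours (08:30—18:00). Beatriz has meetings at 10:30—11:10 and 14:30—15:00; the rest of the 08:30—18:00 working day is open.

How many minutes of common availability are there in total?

120 minutes

Keiko free within 08:30–18:00: 09:50–10:20, 10:40–11:10, 13:50–15:10, 15:40–16:00, 17:20–17:40.
Beatriz free within 08:30–18:00: 08:30–10:30, 11:10–14:30, 15:00–18:00.
Keiko ∩ Beatriz: 09:50–10:20, 13:50–14:30, 15:00–15:10, 15:40–16:00, 17:20–17:40.
Total common minutes: 30 + 40 + 10 + 20 + 20 = 120.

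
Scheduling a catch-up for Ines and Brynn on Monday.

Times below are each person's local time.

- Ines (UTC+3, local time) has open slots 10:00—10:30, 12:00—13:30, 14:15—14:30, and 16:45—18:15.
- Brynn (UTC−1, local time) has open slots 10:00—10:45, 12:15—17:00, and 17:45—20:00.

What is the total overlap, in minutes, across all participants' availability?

Ines → UTC: 07:00–07:30, 09:00–10:30, 11:15–11:30, 13:45–15:15.
Brynn → UTC: 11:00–11:45, 13:15–18:00, 18:45–21:00.
Ines ∩ Brynn: 11:15–11:30, 13:45–15:15.
Total common minutes: 15 + 90 = 105.

105 minutes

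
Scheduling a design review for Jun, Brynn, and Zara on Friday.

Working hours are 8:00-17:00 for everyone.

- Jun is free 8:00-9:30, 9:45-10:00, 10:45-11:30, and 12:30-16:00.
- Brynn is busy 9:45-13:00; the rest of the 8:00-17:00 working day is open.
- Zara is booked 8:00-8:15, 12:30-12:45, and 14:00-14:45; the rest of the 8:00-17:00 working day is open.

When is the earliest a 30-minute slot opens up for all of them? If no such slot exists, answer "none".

08:15

Brynn free within 08:00–17:00: 08:00–09:45, 13:00–17:00.
Zara free within 08:00–17:00: 08:15–12:30, 12:45–14:00, 14:45–17:00.
Jun ∩ Brynn: 08:00–09:30, 13:00–16:00.
Jun ∩ Brynn ∩ Zara: 08:15–09:30, 13:00–14:00, 14:45–16:00.
Windows ≥ 30 min: 08:15–09:30, 13:00–14:00, 14:45–16:00.
Earliest such window starts at 08:15.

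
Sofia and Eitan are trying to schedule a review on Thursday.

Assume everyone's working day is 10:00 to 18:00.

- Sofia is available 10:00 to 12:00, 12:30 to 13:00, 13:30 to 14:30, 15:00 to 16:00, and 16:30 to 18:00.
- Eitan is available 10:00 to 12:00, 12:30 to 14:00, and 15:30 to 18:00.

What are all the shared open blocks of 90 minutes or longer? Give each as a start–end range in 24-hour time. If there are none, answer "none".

10:00–12:00, 16:30–18:00

Sofia ∩ Eitan: 10:00–12:00, 12:30–13:00, 13:30–14:00, 15:30–16:00, 16:30–18:00.
Windows ≥ 90 min: 10:00–12:00, 16:30–18:00.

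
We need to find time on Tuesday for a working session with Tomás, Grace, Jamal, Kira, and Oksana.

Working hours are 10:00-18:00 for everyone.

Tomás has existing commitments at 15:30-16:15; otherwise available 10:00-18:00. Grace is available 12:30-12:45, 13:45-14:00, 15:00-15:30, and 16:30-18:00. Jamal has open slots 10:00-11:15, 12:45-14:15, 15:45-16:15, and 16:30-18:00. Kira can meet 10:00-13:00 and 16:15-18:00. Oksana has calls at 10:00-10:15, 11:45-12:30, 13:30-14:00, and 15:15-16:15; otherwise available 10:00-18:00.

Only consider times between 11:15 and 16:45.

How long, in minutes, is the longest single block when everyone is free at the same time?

Tomás free within 10:00–18:00: 10:00–15:30, 16:15–18:00.
Oksana free within 10:00–18:00: 10:15–11:45, 12:30–13:30, 14:00–15:15, 16:15–18:00.
Tomás ∩ Grace: 12:30–12:45, 13:45–14:00, 15:00–15:30, 16:30–18:00.
Tomás ∩ Grace ∩ Jamal: 13:45–14:00, 16:30–18:00.
Tomás ∩ Grace ∩ Jamal ∩ Kira: 16:30–18:00.
Tomás ∩ Grace ∩ Jamal ∩ Kira ∩ Oksana: 16:30–18:00.
Restricted to 11:15–16:45: 16:30–16:45.
Single common window of 15 minutes.

15 minutes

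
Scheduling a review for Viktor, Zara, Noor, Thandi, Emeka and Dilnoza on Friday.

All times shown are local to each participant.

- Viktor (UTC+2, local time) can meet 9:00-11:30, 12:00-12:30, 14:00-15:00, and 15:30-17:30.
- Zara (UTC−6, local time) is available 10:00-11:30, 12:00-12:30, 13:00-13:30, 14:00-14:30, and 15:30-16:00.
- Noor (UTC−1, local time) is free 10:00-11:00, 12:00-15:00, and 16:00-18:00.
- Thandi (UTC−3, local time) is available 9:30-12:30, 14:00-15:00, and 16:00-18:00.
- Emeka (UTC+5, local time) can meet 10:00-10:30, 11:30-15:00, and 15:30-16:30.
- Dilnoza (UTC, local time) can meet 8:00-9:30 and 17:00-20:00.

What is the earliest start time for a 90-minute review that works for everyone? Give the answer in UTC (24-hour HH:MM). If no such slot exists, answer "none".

none

Viktor → UTC: 07:00–09:30, 10:00–10:30, 12:00–13:00, 13:30–15:30.
Zara → UTC: 16:00–17:30, 18:00–18:30, 19:00–19:30, 20:00–20:30, 21:30–22:00.
Noor → UTC: 11:00–12:00, 13:00–16:00, 17:00–19:00.
Thandi → UTC: 12:30–15:30, 17:00–18:00, 19:00–21:00.
Emeka → UTC: 05:00–05:30, 06:30–10:00, 10:30–11:30.
Dilnoza → UTC: 08:00–09:30, 17:00–20:00.
Viktor ∩ Zara: (none).
Viktor ∩ Zara ∩ Noor: (none).
Viktor ∩ Zara ∩ Noor ∩ Thandi: (none).
Viktor ∩ Zara ∩ Noor ∩ Thandi ∩ Emeka: (none).
Viktor ∩ Zara ∩ Noor ∩ Thandi ∩ Emeka ∩ Dilnoza: (none).
Windows ≥ 90 min: (none).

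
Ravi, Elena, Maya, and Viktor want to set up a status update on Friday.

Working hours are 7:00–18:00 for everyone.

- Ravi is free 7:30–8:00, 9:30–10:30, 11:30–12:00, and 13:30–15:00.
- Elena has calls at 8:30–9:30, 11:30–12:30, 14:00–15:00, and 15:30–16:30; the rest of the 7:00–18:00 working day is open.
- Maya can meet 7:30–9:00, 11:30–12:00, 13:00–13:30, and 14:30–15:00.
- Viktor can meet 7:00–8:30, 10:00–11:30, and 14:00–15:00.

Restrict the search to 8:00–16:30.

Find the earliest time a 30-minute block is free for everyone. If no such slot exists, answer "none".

none

Elena free within 07:00–18:00: 07:00–08:30, 09:30–11:30, 12:30–14:00, 15:00–15:30, 16:30–18:00.
Ravi ∩ Elena: 07:30–08:00, 09:30–10:30, 13:30–14:00.
Ravi ∩ Elena ∩ Maya: 07:30–08:00.
Ravi ∩ Elena ∩ Maya ∩ Viktor: 07:30–08:00.
Restricted to 08:00–16:30: (none).
Windows ≥ 30 min: (none).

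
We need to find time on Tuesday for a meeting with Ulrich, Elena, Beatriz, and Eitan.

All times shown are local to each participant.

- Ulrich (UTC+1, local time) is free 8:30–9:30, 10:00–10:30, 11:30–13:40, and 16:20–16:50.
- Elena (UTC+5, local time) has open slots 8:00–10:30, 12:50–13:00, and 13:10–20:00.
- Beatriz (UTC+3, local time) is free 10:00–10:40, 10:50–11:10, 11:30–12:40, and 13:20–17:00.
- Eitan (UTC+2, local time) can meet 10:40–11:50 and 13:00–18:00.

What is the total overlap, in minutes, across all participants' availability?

Ulrich → UTC: 07:30–08:30, 09:00–09:30, 10:30–12:40, 15:20–15:50.
Elena → UTC: 03:00–05:30, 07:50–08:00, 08:10–15:00.
Beatriz → UTC: 07:00–07:40, 07:50–08:10, 08:30–09:40, 10:20–14:00.
Eitan → UTC: 08:40–09:50, 11:00–16:00.
Ulrich ∩ Elena: 07:50–08:00, 08:10–08:30, 09:00–09:30, 10:30–12:40.
Ulrich ∩ Elena ∩ Beatriz: 07:50–08:00, 09:00–09:30, 10:30–12:40.
Ulrich ∩ Elena ∩ Beatriz ∩ Eitan: 09:00–09:30, 11:00–12:40.
Total common minutes: 30 + 100 = 130.

130 minutes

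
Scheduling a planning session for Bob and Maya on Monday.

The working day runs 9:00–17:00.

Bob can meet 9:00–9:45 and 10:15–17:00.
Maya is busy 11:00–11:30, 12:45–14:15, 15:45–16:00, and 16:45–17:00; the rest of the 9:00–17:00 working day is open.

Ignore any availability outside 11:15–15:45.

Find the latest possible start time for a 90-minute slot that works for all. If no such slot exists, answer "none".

14:15

Maya free within 09:00–17:00: 09:00–11:00, 11:30–12:45, 14:15–15:45, 16:00–16:45.
Bob ∩ Maya: 09:00–09:45, 10:15–11:00, 11:30–12:45, 14:15–15:45, 16:00–16:45.
Restricted to 11:15–15:45: 11:30–12:45, 14:15–15:45.
Windows ≥ 90 min: 14:15–15:45.
Latest start in the last window 14:15–15:45 is 15:45 − 90 min = 14:15.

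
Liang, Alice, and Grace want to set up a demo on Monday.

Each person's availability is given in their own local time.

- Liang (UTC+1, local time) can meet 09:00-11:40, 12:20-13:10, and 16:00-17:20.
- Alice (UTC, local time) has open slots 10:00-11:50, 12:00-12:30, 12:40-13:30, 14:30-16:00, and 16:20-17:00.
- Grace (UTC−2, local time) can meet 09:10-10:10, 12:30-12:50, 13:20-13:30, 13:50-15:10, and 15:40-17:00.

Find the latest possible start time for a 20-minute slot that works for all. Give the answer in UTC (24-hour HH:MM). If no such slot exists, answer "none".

Liang → UTC: 08:00–10:40, 11:20–12:10, 15:00–16:20.
Alice → UTC: 10:00–11:50, 12:00–12:30, 12:40–13:30, 14:30–16:00, 16:20–17:00.
Grace → UTC: 11:10–12:10, 14:30–14:50, 15:20–15:30, 15:50–17:10, 17:40–19:00.
Liang ∩ Alice: 10:00–10:40, 11:20–11:50, 12:00–12:10, 15:00–16:00.
Liang ∩ Alice ∩ Grace: 11:20–11:50, 12:00–12:10, 15:20–15:30, 15:50–16:00.
Windows ≥ 20 min: 11:20–11:50.
Latest start in the last window 11:20–11:50 is 11:50 − 20 min = 11:30.

11:30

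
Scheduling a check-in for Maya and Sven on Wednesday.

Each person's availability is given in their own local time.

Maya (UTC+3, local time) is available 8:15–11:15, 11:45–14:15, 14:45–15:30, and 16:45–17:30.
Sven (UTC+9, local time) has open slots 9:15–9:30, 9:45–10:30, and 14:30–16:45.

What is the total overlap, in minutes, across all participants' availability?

135 minutes

Maya → UTC: 05:15–08:15, 08:45–11:15, 11:45–12:30, 13:45–14:30.
Sven → UTC: 00:15–00:30, 00:45–01:30, 05:30–07:45.
Maya ∩ Sven: 05:30–07:45.
Total common minutes: 135.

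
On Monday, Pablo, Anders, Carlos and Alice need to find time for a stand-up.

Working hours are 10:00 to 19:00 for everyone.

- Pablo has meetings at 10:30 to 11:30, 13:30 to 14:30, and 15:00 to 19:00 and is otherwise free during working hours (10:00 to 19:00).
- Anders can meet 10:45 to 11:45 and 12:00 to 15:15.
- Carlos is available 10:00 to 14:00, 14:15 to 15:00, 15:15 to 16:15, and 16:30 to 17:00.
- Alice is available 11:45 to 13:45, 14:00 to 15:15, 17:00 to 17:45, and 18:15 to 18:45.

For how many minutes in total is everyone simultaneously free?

120 minutes

Pablo free within 10:00–19:00: 10:00–10:30, 11:30–13:30, 14:30–15:00.
Pablo ∩ Anders: 11:30–11:45, 12:00–13:30, 14:30–15:00.
Pablo ∩ Anders ∩ Carlos: 11:30–11:45, 12:00–13:30, 14:30–15:00.
Pablo ∩ Anders ∩ Carlos ∩ Alice: 12:00–13:30, 14:30–15:00.
Total common minutes: 90 + 30 = 120.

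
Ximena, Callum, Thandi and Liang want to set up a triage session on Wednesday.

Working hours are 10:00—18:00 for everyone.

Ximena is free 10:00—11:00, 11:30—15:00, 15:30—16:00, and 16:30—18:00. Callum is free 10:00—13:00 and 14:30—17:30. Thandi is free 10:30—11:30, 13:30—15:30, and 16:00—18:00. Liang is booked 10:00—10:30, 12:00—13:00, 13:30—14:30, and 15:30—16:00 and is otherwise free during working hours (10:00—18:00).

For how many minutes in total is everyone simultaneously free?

Liang free within 10:00–18:00: 10:30–12:00, 13:00–13:30, 14:30–15:30, 16:00–18:00.
Ximena ∩ Callum: 10:00–11:00, 11:30–13:00, 14:30–15:00, 15:30–16:00, 16:30–17:30.
Ximena ∩ Callum ∩ Thandi: 10:30–11:00, 14:30–15:00, 16:30–17:30.
Ximena ∩ Callum ∩ Thandi ∩ Liang: 10:30–11:00, 14:30–15:00, 16:30–17:30.
Total common minutes: 30 + 30 + 60 = 120.

120 minutes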